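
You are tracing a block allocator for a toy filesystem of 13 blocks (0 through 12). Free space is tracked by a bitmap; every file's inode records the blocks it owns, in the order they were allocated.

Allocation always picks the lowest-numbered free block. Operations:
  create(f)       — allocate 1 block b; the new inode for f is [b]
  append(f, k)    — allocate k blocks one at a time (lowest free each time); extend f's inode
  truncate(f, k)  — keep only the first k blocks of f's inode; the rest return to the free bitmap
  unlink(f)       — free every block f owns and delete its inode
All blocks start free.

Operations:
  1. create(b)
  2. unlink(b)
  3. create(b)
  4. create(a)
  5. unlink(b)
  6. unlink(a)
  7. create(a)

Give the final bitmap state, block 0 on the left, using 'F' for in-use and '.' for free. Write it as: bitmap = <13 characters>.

[1] create(b) — b=0 (map F............)
[2] unlink(b) —  (map .............)
[3] create(b) — b=0 (map F............)
[4] create(a) — a=1 b=0 (map FF...........)
[5] unlink(b) — a=1 (map .F...........)
[6] unlink(a) —  (map .............)
[7] create(a) — a=0 (map F............)

bitmap = F............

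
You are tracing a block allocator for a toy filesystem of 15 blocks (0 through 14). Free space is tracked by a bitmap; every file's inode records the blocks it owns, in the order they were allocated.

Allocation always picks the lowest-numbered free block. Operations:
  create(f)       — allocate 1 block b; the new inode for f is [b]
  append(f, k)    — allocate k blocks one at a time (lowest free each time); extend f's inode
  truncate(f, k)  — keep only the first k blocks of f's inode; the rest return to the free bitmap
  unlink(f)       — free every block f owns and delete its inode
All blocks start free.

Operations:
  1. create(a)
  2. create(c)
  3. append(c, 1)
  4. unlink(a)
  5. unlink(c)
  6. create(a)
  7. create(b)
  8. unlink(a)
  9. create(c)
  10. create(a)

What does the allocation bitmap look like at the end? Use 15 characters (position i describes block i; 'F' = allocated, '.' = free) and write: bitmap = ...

bitmap = FFF............

after create(a) → a:[0]  free=[F..............]
after create(c) → a:[0], c:[1]  free=[FF.............]
after append(c, 1) → a:[0], c:[1, 2]  free=[FFF............]
after unlink(a) → c:[1, 2]  free=[.FF............]
after unlink(c) →   free=[...............]
after create(a) → a:[0]  free=[F..............]
after create(b) → a:[0], b:[1]  free=[FF.............]
after unlink(a) → b:[1]  free=[.F.............]
after create(c) → b:[1], c:[0]  free=[FF.............]
after create(a) → a:[2], b:[1], c:[0]  free=[FFF............]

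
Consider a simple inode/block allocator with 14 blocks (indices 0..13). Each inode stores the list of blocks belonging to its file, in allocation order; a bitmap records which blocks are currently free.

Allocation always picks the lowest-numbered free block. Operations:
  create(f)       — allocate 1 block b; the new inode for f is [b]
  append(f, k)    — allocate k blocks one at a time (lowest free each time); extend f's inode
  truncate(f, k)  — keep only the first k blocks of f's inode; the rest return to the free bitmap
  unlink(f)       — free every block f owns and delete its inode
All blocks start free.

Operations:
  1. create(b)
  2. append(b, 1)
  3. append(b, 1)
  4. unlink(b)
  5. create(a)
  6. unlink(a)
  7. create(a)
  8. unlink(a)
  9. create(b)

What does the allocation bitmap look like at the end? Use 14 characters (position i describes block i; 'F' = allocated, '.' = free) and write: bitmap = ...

create(b): bitmap=F............. | b=[0]
append(b, 1): bitmap=FF............ | b=[0, 1]
append(b, 1): bitmap=FFF........... | b=[0, 1, 2]
unlink(b): bitmap=.............. | 
create(a): bitmap=F............. | a=[0]
unlink(a): bitmap=.............. | 
create(a): bitmap=F............. | a=[0]
unlink(a): bitmap=.............. | 
create(b): bitmap=F............. | b=[0]

bitmap = F.............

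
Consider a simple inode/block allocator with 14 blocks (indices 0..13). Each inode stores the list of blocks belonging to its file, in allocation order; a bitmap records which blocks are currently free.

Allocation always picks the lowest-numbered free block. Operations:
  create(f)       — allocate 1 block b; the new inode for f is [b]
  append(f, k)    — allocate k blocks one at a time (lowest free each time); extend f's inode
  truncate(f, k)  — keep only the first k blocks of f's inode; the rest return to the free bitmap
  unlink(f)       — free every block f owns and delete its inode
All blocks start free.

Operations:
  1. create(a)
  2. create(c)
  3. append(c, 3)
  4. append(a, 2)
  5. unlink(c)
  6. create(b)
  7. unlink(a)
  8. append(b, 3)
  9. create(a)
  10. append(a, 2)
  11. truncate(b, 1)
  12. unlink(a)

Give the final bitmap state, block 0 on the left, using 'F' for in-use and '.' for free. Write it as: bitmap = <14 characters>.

bitmap = .F............

[1] create(a) — a=0 (map F.............)
[2] create(c) — a=0 c=1 (map FF............)
[3] append(c, 3) — a=0 c=1,2,3,4 (map FFFFF.........)
[4] append(a, 2) — a=0,5,6 c=1,2,3,4 (map FFFFFFF.......)
[5] unlink(c) — a=0,5,6 (map F....FF.......)
[6] create(b) — a=0,5,6 b=1 (map FF...FF.......)
[7] unlink(a) — b=1 (map .F............)
[8] append(b, 3) — b=1,0,2,3 (map FFFF..........)
[9] create(a) — a=4 b=1,0,2,3 (map FFFFF.........)
[10] append(a, 2) — a=4,5,6 b=1,0,2,3 (map FFFFFFF.......)
[11] truncate(b, 1) — a=4,5,6 b=1 (map .F..FFF.......)
[12] unlink(a) — b=1 (map .F............)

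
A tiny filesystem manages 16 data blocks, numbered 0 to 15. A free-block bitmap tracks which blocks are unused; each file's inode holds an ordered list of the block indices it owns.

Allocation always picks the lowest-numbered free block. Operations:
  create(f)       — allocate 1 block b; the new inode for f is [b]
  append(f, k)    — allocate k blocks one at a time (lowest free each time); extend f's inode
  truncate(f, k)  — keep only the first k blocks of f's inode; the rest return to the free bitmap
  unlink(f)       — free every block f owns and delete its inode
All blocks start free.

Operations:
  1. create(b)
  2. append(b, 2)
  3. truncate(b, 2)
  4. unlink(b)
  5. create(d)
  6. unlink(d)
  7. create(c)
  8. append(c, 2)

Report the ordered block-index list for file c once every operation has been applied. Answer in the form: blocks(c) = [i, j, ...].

[1] create(b) — b=0 (map F...............)
[2] append(b, 2) — b=0,1,2 (map FFF.............)
[3] truncate(b, 2) — b=0,1 (map FF..............)
[4] unlink(b) —  (map ................)
[5] create(d) — d=0 (map F...............)
[6] unlink(d) —  (map ................)
[7] create(c) — c=0 (map F...............)
[8] append(c, 2) — c=0,1,2 (map FFF.............)

blocks(c) = [0, 1, 2]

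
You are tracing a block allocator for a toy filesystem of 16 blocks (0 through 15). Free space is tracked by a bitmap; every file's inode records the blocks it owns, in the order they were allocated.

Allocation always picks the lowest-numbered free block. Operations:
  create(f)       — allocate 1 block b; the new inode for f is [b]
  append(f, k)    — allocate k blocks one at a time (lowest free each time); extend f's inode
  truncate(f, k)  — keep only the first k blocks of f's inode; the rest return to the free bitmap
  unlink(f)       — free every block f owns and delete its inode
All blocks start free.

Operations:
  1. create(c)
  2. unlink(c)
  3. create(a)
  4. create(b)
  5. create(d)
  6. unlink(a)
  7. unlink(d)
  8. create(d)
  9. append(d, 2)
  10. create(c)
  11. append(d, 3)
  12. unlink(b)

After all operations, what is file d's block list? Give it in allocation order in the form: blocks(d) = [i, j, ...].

create(c): bitmap=F............... | c=[0]
unlink(c): bitmap=................ | 
create(a): bitmap=F............... | a=[0]
create(b): bitmap=FF.............. | a=[0] b=[1]
create(d): bitmap=FFF............. | a=[0] b=[1] d=[2]
unlink(a): bitmap=.FF............. | b=[1] d=[2]
unlink(d): bitmap=.F.............. | b=[1]
create(d): bitmap=FF.............. | b=[1] d=[0]
append(d, 2): bitmap=FFFF............ | b=[1] d=[0, 2, 3]
create(c): bitmap=FFFFF........... | b=[1] c=[4] d=[0, 2, 3]
append(d, 3): bitmap=FFFFFFFF........ | b=[1] c=[4] d=[0, 2, 3, 5, 6, 7]
unlink(b): bitmap=F.FFFFFF........ | c=[4] d=[0, 2, 3, 5, 6, 7]

blocks(d) = [0, 2, 3, 5, 6, 7]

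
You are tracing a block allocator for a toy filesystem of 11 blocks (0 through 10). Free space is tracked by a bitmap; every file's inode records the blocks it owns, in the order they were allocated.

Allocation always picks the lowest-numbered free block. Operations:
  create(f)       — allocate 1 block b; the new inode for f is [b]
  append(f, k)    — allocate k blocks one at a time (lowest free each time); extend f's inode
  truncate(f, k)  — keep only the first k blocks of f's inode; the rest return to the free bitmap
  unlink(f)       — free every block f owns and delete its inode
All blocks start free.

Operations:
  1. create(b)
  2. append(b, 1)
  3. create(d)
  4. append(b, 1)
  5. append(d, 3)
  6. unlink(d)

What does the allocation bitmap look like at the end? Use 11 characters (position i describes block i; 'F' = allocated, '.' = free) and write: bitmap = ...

after create(b) → b:[0]  free=[F..........]
after append(b, 1) → b:[0, 1]  free=[FF.........]
after create(d) → b:[0, 1], d:[2]  free=[FFF........]
after append(b, 1) → b:[0, 1, 3], d:[2]  free=[FFFF.......]
after append(d, 3) → b:[0, 1, 3], d:[2, 4, 5, 6]  free=[FFFFFFF....]
after unlink(d) → b:[0, 1, 3]  free=[FF.F.......]

bitmap = FF.F.......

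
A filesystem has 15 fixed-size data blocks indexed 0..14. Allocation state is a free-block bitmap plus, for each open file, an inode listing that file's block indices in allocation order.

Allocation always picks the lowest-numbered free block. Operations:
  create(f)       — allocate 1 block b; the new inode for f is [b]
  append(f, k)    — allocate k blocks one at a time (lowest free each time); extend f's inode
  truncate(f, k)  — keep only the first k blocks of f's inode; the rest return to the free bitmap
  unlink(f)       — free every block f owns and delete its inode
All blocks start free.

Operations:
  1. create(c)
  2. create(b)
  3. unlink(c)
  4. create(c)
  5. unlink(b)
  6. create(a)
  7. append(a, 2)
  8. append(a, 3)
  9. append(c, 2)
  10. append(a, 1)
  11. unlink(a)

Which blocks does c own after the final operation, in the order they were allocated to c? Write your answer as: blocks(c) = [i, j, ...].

blocks(c) = [0, 7, 8]

  1. create(c)  ⇒  F..............  {c→[0]}
  2. create(b)  ⇒  FF.............  {b→[1]; c→[0]}
  3. unlink(c)  ⇒  .F.............  {b→[1]}
  4. create(c)  ⇒  FF.............  {b→[1]; c→[0]}
  5. unlink(b)  ⇒  F..............  {c→[0]}
  6. create(a)  ⇒  FF.............  {a→[1]; c→[0]}
  7. append(a, 2)  ⇒  FFFF...........  {a→[1, 2, 3]; c→[0]}
  8. append(a, 3)  ⇒  FFFFFFF........  {a→[1, 2, 3, 4, 5, 6]; c→[0]}
  9. append(c, 2)  ⇒  FFFFFFFFF......  {a→[1, 2, 3, 4, 5, 6]; c→[0, 7, 8]}
  10. append(a, 1)  ⇒  FFFFFFFFFF.....  {a→[1, 2, 3, 4, 5, 6, 9]; c→[0, 7, 8]}
  11. unlink(a)  ⇒  F......FF......  {c→[0, 7, 8]}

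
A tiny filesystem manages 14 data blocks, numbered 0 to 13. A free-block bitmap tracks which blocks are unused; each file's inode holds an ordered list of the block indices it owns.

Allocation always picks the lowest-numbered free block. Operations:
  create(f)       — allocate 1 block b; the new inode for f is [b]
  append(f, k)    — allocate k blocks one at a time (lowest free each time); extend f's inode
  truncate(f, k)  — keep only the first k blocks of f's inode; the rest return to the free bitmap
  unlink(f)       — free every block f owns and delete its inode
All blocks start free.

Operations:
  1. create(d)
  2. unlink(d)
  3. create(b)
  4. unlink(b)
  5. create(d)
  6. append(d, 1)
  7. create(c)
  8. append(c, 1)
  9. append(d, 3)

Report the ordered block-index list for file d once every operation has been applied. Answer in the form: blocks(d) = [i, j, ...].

blocks(d) = [0, 1, 4, 5, 6]

after create(d) → d:[0]  free=[F.............]
after unlink(d) →   free=[..............]
after create(b) → b:[0]  free=[F.............]
after unlink(b) →   free=[..............]
after create(d) → d:[0]  free=[F.............]
after append(d, 1) → d:[0, 1]  free=[FF............]
after create(c) → c:[2], d:[0, 1]  free=[FFF...........]
after append(c, 1) → c:[2, 3], d:[0, 1]  free=[FFFF..........]
after append(d, 3) → c:[2, 3], d:[0, 1, 4, 5, 6]  free=[FFFFFFF.......]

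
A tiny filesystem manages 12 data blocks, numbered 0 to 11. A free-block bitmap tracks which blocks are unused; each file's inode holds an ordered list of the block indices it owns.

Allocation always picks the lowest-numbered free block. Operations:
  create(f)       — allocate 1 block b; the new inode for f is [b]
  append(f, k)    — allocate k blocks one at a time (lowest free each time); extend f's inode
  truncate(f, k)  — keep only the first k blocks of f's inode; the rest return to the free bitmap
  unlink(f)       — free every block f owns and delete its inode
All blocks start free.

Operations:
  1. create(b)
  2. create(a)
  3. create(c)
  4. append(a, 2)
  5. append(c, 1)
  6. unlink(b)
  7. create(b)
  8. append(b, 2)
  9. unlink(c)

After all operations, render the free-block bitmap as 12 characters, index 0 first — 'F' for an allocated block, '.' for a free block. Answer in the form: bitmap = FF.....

[1] create(b) — b=0 (map F...........)
[2] create(a) — a=1 b=0 (map FF..........)
[3] create(c) — a=1 b=0 c=2 (map FFF.........)
[4] append(a, 2) — a=1,3,4 b=0 c=2 (map FFFFF.......)
[5] append(c, 1) — a=1,3,4 b=0 c=2,5 (map FFFFFF......)
[6] unlink(b) — a=1,3,4 c=2,5 (map .FFFFF......)
[7] create(b) — a=1,3,4 b=0 c=2,5 (map FFFFFF......)
[8] append(b, 2) — a=1,3,4 b=0,6,7 c=2,5 (map FFFFFFFF....)
[9] unlink(c) — a=1,3,4 b=0,6,7 (map FF.FF.FF....)

bitmap = FF.FF.FF....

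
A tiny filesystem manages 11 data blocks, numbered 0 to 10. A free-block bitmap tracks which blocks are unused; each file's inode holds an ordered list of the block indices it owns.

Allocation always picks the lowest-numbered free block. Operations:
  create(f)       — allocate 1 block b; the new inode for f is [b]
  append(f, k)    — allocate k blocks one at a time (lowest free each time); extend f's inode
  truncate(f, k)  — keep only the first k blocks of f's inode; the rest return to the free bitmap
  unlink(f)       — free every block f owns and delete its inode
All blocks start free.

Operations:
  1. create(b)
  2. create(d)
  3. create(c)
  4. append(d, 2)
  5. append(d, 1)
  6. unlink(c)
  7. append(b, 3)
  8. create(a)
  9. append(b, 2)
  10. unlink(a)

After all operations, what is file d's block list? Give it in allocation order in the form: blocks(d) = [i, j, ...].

blocks(d) = [1, 3, 4, 5]

[1] create(b) — b=0 (map F..........)
[2] create(d) — b=0 d=1 (map FF.........)
[3] create(c) — b=0 c=2 d=1 (map FFF........)
[4] append(d, 2) — b=0 c=2 d=1,3,4 (map FFFFF......)
[5] append(d, 1) — b=0 c=2 d=1,3,4,5 (map FFFFFF.....)
[6] unlink(c) — b=0 d=1,3,4,5 (map FF.FFF.....)
[7] append(b, 3) — b=0,2,6,7 d=1,3,4,5 (map FFFFFFFF...)
[8] create(a) — a=8 b=0,2,6,7 d=1,3,4,5 (map FFFFFFFFF..)
[9] append(b, 2) — a=8 b=0,2,6,7,9,10 d=1,3,4,5 (map FFFFFFFFFFF)
[10] unlink(a) — b=0,2,6,7,9,10 d=1,3,4,5 (map FFFFFFFF.FF)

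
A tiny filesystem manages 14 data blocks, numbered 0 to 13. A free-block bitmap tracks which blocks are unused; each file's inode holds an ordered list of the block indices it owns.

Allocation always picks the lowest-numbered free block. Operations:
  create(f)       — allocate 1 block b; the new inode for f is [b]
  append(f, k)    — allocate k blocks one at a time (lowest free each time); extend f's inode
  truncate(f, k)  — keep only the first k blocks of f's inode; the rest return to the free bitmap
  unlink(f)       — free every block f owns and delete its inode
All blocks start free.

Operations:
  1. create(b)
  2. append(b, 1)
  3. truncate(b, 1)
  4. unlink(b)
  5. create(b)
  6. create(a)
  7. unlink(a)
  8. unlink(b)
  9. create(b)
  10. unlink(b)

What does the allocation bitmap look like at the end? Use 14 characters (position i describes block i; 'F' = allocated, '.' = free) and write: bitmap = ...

  1. create(b)  ⇒  F.............  {b→[0]}
  2. append(b, 1)  ⇒  FF............  {b→[0, 1]}
  3. truncate(b, 1)  ⇒  F.............  {b→[0]}
  4. unlink(b)  ⇒  ..............  {}
  5. create(b)  ⇒  F.............  {b→[0]}
  6. create(a)  ⇒  FF............  {a→[1]; b→[0]}
  7. unlink(a)  ⇒  F.............  {b→[0]}
  8. unlink(b)  ⇒  ..............  {}
  9. create(b)  ⇒  F.............  {b→[0]}
  10. unlink(b)  ⇒  ..............  {}

bitmap = ..............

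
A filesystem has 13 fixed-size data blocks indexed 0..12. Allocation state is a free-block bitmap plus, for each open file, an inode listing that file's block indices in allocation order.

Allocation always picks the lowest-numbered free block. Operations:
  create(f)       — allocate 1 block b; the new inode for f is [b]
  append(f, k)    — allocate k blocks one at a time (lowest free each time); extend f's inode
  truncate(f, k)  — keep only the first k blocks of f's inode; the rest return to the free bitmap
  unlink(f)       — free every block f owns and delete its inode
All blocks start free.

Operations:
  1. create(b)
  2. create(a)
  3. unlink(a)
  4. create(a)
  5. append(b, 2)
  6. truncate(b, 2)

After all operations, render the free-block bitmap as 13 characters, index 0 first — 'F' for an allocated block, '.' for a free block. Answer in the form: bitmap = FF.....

bitmap = FFF..........

  1. create(b)  ⇒  F............  {b→[0]}
  2. create(a)  ⇒  FF...........  {a→[1]; b→[0]}
  3. unlink(a)  ⇒  F............  {b→[0]}
  4. create(a)  ⇒  FF...........  {a→[1]; b→[0]}
  5. append(b, 2)  ⇒  FFFF.........  {a→[1]; b→[0, 2, 3]}
  6. truncate(b, 2)  ⇒  FFF..........  {a→[1]; b→[0, 2]}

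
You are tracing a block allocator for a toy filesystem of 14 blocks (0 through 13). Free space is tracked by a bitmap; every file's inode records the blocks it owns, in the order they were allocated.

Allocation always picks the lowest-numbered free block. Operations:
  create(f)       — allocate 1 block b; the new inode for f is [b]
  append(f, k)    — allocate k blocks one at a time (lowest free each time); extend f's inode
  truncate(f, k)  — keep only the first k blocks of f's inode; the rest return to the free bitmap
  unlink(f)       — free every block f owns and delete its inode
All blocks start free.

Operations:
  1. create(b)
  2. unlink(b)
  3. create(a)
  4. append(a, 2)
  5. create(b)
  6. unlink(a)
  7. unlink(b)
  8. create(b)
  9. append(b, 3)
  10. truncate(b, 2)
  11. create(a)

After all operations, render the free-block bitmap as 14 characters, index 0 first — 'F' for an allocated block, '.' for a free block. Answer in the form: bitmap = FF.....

after create(b) → b:[0]  free=[F.............]
after unlink(b) →   free=[..............]
after create(a) → a:[0]  free=[F.............]
after append(a, 2) → a:[0, 1, 2]  free=[FFF...........]
after create(b) → a:[0, 1, 2], b:[3]  free=[FFFF..........]
after unlink(a) → b:[3]  free=[...F..........]
after unlink(b) →   free=[..............]
after create(b) → b:[0]  free=[F.............]
after append(b, 3) → b:[0, 1, 2, 3]  free=[FFFF..........]
after truncate(b, 2) → b:[0, 1]  free=[FF............]
after create(a) → a:[2], b:[0, 1]  free=[FFF...........]

bitmap = FFF...........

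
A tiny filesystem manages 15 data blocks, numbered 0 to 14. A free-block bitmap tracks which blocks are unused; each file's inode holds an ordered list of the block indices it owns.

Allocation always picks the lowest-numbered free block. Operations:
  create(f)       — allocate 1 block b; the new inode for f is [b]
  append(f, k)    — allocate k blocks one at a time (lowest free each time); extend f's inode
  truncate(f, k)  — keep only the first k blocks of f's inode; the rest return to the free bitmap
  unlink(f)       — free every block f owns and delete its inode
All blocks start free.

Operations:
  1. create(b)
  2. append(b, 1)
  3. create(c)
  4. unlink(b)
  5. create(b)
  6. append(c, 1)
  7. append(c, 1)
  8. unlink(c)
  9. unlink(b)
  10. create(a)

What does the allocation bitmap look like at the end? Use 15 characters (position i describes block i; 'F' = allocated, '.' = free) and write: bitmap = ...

[1] create(b) — b=0 (map F..............)
[2] append(b, 1) — b=0,1 (map FF.............)
[3] create(c) — b=0,1 c=2 (map FFF............)
[4] unlink(b) — c=2 (map ..F............)
[5] create(b) — b=0 c=2 (map F.F............)
[6] append(c, 1) — b=0 c=2,1 (map FFF............)
[7] append(c, 1) — b=0 c=2,1,3 (map FFFF...........)
[8] unlink(c) — b=0 (map F..............)
[9] unlink(b) —  (map ...............)
[10] create(a) — a=0 (map F..............)

bitmap = F..............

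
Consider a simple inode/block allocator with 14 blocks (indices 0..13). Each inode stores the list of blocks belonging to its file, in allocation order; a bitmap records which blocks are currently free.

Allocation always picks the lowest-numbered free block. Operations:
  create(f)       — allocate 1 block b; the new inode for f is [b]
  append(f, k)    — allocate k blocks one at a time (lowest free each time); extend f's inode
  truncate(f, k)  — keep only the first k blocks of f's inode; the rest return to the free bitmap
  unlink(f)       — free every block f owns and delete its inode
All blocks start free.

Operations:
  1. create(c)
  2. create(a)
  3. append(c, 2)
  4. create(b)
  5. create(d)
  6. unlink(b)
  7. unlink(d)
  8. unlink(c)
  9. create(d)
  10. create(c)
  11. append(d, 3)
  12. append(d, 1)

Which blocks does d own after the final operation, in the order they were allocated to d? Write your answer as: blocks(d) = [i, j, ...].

blocks(d) = [0, 3, 4, 5, 6]

create(c): bitmap=F............. | c=[0]
create(a): bitmap=FF............ | a=[1] c=[0]
append(c, 2): bitmap=FFFF.......... | a=[1] c=[0, 2, 3]
create(b): bitmap=FFFFF......... | a=[1] b=[4] c=[0, 2, 3]
create(d): bitmap=FFFFFF........ | a=[1] b=[4] c=[0, 2, 3] d=[5]
unlink(b): bitmap=FFFF.F........ | a=[1] c=[0, 2, 3] d=[5]
unlink(d): bitmap=FFFF.......... | a=[1] c=[0, 2, 3]
unlink(c): bitmap=.F............ | a=[1]
create(d): bitmap=FF............ | a=[1] d=[0]
create(c): bitmap=FFF........... | a=[1] c=[2] d=[0]
append(d, 3): bitmap=FFFFFF........ | a=[1] c=[2] d=[0, 3, 4, 5]
append(d, 1): bitmap=FFFFFFF....... | a=[1] c=[2] d=[0, 3, 4, 5, 6]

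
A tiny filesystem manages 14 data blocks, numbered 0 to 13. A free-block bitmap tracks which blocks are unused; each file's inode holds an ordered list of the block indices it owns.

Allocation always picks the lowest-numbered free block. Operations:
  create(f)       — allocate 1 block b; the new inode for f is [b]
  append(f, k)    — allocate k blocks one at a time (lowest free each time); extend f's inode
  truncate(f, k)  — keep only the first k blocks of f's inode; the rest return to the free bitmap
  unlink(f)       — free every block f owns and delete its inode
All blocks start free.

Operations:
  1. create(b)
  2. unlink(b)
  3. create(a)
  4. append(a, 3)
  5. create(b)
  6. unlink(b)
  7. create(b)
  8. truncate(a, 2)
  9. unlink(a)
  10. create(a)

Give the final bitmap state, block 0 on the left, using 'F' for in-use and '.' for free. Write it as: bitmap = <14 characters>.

bitmap = F...F.........

  1. create(b)  ⇒  F.............  {b→[0]}
  2. unlink(b)  ⇒  ..............  {}
  3. create(a)  ⇒  F.............  {a→[0]}
  4. append(a, 3)  ⇒  FFFF..........  {a→[0, 1, 2, 3]}
  5. create(b)  ⇒  FFFFF.........  {a→[0, 1, 2, 3]; b→[4]}
  6. unlink(b)  ⇒  FFFF..........  {a→[0, 1, 2, 3]}
  7. create(b)  ⇒  FFFFF.........  {a→[0, 1, 2, 3]; b→[4]}
  8. truncate(a, 2)  ⇒  FF..F.........  {a→[0, 1]; b→[4]}
  9. unlink(a)  ⇒  ....F.........  {b→[4]}
  10. create(a)  ⇒  F...F.........  {a→[0]; b→[4]}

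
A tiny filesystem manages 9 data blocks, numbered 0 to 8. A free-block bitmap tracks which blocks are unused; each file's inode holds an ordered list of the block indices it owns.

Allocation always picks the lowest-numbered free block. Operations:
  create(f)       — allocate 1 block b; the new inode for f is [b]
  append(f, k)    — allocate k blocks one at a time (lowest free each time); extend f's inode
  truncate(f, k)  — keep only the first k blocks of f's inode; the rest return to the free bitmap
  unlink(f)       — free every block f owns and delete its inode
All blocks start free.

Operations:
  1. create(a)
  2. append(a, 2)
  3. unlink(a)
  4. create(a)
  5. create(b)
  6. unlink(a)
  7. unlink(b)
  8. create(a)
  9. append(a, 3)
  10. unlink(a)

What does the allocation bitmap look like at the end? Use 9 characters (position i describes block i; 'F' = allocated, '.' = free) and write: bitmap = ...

bitmap = .........

[1] create(a) — a=0 (map F........)
[2] append(a, 2) — a=0,1,2 (map FFF......)
[3] unlink(a) —  (map .........)
[4] create(a) — a=0 (map F........)
[5] create(b) — a=0 b=1 (map FF.......)
[6] unlink(a) — b=1 (map .F.......)
[7] unlink(b) —  (map .........)
[8] create(a) — a=0 (map F........)
[9] append(a, 3) — a=0,1,2,3 (map FFFF.....)
[10] unlink(a) —  (map .........)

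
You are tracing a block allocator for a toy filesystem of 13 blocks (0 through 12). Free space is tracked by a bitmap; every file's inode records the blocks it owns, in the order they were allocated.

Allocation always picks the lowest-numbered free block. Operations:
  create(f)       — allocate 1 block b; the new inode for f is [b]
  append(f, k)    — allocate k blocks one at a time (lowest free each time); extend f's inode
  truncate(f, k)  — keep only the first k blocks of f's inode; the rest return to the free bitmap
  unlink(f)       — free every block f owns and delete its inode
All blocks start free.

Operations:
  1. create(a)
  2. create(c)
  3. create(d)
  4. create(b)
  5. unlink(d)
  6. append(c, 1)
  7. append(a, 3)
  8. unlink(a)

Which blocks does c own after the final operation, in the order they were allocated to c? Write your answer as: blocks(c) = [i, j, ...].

blocks(c) = [1, 2]

  1. create(a)  ⇒  F............  {a→[0]}
  2. create(c)  ⇒  FF...........  {a→[0]; c→[1]}
  3. create(d)  ⇒  FFF..........  {a→[0]; c→[1]; d→[2]}
  4. create(b)  ⇒  FFFF.........  {a→[0]; b→[3]; c→[1]; d→[2]}
  5. unlink(d)  ⇒  FF.F.........  {a→[0]; b→[3]; c→[1]}
  6. append(c, 1)  ⇒  FFFF.........  {a→[0]; b→[3]; c→[1, 2]}
  7. append(a, 3)  ⇒  FFFFFFF......  {a→[0, 4, 5, 6]; b→[3]; c→[1, 2]}
  8. unlink(a)  ⇒  .FFF.........  {b→[3]; c→[1, 2]}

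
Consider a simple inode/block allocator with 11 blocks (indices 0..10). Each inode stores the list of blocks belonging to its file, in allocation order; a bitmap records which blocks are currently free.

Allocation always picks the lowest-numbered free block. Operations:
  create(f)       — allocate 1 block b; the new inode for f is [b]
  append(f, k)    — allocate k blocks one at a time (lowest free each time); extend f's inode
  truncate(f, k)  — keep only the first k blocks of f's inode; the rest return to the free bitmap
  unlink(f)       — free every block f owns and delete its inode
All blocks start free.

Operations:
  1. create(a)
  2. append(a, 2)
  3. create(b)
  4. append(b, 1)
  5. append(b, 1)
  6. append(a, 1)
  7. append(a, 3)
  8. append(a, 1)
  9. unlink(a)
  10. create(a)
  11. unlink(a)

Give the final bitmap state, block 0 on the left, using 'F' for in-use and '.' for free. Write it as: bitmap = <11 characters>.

bitmap = ...FFF.....

[1] create(a) — a=0 (map F..........)
[2] append(a, 2) — a=0,1,2 (map FFF........)
[3] create(b) — a=0,1,2 b=3 (map FFFF.......)
[4] append(b, 1) — a=0,1,2 b=3,4 (map FFFFF......)
[5] append(b, 1) — a=0,1,2 b=3,4,5 (map FFFFFF.....)
[6] append(a, 1) — a=0,1,2,6 b=3,4,5 (map FFFFFFF....)
[7] append(a, 3) — a=0,1,2,6,7,8,9 b=3,4,5 (map FFFFFFFFFF.)
[8] append(a, 1) — a=0,1,2,6,7,8,9,10 b=3,4,5 (map FFFFFFFFFFF)
[9] unlink(a) — b=3,4,5 (map ...FFF.....)
[10] create(a) — a=0 b=3,4,5 (map F..FFF.....)
[11] unlink(a) — b=3,4,5 (map ...FFF.....)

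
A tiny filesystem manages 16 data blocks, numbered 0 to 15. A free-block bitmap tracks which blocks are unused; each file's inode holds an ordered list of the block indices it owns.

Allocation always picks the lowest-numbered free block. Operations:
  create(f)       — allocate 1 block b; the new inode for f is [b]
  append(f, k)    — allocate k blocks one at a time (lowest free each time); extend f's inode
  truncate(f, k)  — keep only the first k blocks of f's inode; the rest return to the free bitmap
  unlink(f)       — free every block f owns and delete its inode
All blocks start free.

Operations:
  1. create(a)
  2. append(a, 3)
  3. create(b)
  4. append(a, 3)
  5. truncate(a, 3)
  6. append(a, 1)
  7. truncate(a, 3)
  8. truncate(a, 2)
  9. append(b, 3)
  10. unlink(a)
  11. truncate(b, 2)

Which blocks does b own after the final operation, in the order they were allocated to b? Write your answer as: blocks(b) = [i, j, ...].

blocks(b) = [4, 2]

create(a): bitmap=F............... | a=[0]
append(a, 3): bitmap=FFFF............ | a=[0, 1, 2, 3]
create(b): bitmap=FFFFF........... | a=[0, 1, 2, 3] b=[4]
append(a, 3): bitmap=FFFFFFFF........ | a=[0, 1, 2, 3, 5, 6, 7] b=[4]
truncate(a, 3): bitmap=FFF.F........... | a=[0, 1, 2] b=[4]
append(a, 1): bitmap=FFFFF........... | a=[0, 1, 2, 3] b=[4]
truncate(a, 3): bitmap=FFF.F........... | a=[0, 1, 2] b=[4]
truncate(a, 2): bitmap=FF..F........... | a=[0, 1] b=[4]
append(b, 3): bitmap=FFFFFF.......... | a=[0, 1] b=[4, 2, 3, 5]
unlink(a): bitmap=..FFFF.......... | b=[4, 2, 3, 5]
truncate(b, 2): bitmap=..F.F........... | b=[4, 2]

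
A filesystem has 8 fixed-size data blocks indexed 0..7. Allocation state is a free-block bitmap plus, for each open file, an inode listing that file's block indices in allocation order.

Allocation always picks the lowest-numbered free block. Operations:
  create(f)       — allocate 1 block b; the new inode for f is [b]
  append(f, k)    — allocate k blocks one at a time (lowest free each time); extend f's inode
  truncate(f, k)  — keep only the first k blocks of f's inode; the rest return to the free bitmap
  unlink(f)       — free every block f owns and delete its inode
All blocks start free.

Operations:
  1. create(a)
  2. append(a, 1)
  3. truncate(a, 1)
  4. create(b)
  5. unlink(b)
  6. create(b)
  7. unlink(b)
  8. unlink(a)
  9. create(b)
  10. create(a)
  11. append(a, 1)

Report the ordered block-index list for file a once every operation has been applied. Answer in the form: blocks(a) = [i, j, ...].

blocks(a) = [1, 2]

  1. create(a)  ⇒  F.......  {a→[0]}
  2. append(a, 1)  ⇒  FF......  {a→[0, 1]}
  3. truncate(a, 1)  ⇒  F.......  {a→[0]}
  4. create(b)  ⇒  FF......  {a→[0]; b→[1]}
  5. unlink(b)  ⇒  F.......  {a→[0]}
  6. create(b)  ⇒  FF......  {a→[0]; b→[1]}
  7. unlink(b)  ⇒  F.......  {a→[0]}
  8. unlink(a)  ⇒  ........  {}
  9. create(b)  ⇒  F.......  {b→[0]}
  10. create(a)  ⇒  FF......  {a→[1]; b→[0]}
  11. append(a, 1)  ⇒  FFF.....  {a→[1, 2]; b→[0]}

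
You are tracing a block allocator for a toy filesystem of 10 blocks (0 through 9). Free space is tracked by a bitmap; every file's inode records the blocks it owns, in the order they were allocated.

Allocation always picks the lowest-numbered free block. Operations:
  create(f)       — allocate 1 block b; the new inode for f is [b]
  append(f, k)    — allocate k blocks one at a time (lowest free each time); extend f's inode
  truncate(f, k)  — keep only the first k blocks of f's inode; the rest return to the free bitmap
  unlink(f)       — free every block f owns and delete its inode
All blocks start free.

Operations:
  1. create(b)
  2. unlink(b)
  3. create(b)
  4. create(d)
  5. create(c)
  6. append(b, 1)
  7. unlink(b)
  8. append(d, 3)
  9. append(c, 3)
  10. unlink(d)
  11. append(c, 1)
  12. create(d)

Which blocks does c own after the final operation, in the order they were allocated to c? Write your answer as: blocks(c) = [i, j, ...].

  1. create(b)  ⇒  F.........  {b→[0]}
  2. unlink(b)  ⇒  ..........  {}
  3. create(b)  ⇒  F.........  {b→[0]}
  4. create(d)  ⇒  FF........  {b→[0]; d→[1]}
  5. create(c)  ⇒  FFF.......  {b→[0]; c→[2]; d→[1]}
  6. append(b, 1)  ⇒  FFFF......  {b→[0, 3]; c→[2]; d→[1]}
  7. unlink(b)  ⇒  .FF.......  {c→[2]; d→[1]}
  8. append(d, 3)  ⇒  FFFFF.....  {c→[2]; d→[1, 0, 3, 4]}
  9. append(c, 3)  ⇒  FFFFFFFF..  {c→[2, 5, 6, 7]; d→[1, 0, 3, 4]}
  10. unlink(d)  ⇒  ..F..FFF..  {c→[2, 5, 6, 7]}
  11. append(c, 1)  ⇒  F.F..FFF..  {c→[2, 5, 6, 7, 0]}
  12. create(d)  ⇒  FFF..FFF..  {c→[2, 5, 6, 7, 0]; d→[1]}

blocks(c) = [2, 5, 6, 7, 0]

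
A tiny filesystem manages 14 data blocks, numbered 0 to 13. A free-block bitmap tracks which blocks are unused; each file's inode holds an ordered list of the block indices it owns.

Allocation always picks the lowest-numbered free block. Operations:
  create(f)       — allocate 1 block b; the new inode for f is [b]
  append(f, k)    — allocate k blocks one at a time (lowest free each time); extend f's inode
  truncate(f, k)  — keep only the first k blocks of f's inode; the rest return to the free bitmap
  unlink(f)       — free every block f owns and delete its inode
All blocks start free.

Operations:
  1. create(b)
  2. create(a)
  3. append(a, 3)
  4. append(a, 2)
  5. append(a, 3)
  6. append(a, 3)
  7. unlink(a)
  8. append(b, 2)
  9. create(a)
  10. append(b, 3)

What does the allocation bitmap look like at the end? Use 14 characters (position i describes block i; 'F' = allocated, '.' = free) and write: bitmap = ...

bitmap = FFFFFFF.......

  1. create(b)  ⇒  F.............  {b→[0]}
  2. create(a)  ⇒  FF............  {a→[1]; b→[0]}
  3. append(a, 3)  ⇒  FFFFF.........  {a→[1, 2, 3, 4]; b→[0]}
  4. append(a, 2)  ⇒  FFFFFFF.......  {a→[1, 2, 3, 4, 5, 6]; b→[0]}
  5. append(a, 3)  ⇒  FFFFFFFFFF....  {a→[1, 2, 3, 4, 5, 6, 7, 8, 9]; b→[0]}
  6. append(a, 3)  ⇒  FFFFFFFFFFFFF.  {a→[1, 2, 3, 4, 5, 6, 7, 8, 9, 10, 11, 12]; b→[0]}
  7. unlink(a)  ⇒  F.............  {b→[0]}
  8. append(b, 2)  ⇒  FFF...........  {b→[0, 1, 2]}
  9. create(a)  ⇒  FFFF..........  {a→[3]; b→[0, 1, 2]}
  10. append(b, 3)  ⇒  FFFFFFF.......  {a→[3]; b→[0, 1, 2, 4, 5, 6]}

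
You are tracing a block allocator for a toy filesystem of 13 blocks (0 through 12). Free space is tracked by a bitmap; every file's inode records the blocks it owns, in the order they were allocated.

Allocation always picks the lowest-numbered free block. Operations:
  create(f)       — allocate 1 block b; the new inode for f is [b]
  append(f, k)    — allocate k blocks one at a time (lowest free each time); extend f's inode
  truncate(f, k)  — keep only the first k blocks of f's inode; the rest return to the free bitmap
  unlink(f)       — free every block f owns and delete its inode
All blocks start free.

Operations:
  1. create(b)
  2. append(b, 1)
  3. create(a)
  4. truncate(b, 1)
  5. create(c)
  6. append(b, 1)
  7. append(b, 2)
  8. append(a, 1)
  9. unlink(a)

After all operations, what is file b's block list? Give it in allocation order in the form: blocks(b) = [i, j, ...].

blocks(b) = [0, 3, 4, 5]

  1. create(b)  ⇒  F............  {b→[0]}
  2. append(b, 1)  ⇒  FF...........  {b→[0, 1]}
  3. create(a)  ⇒  FFF..........  {a→[2]; b→[0, 1]}
  4. truncate(b, 1)  ⇒  F.F..........  {a→[2]; b→[0]}
  5. create(c)  ⇒  FFF..........  {a→[2]; b→[0]; c→[1]}
  6. append(b, 1)  ⇒  FFFF.........  {a→[2]; b→[0, 3]; c→[1]}
  7. append(b, 2)  ⇒  FFFFFF.......  {a→[2]; b→[0, 3, 4, 5]; c→[1]}
  8. append(a, 1)  ⇒  FFFFFFF......  {a→[2, 6]; b→[0, 3, 4, 5]; c→[1]}
  9. unlink(a)  ⇒  FF.FFF.......  {b→[0, 3, 4, 5]; c→[1]}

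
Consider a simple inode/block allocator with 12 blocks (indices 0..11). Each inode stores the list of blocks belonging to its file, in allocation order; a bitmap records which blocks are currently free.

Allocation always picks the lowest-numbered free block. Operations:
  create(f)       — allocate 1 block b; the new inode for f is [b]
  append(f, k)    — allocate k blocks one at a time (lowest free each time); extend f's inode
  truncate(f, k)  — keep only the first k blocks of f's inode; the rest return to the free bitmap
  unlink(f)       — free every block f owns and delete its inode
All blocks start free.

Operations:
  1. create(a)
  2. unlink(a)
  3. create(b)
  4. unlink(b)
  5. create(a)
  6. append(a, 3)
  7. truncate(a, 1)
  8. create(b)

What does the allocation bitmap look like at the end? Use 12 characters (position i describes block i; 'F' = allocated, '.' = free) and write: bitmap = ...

[1] create(a) — a=0 (map F...........)
[2] unlink(a) —  (map ............)
[3] create(b) — b=0 (map F...........)
[4] unlink(b) —  (map ............)
[5] create(a) — a=0 (map F...........)
[6] append(a, 3) — a=0,1,2,3 (map FFFF........)
[7] truncate(a, 1) — a=0 (map F...........)
[8] create(b) — a=0 b=1 (map FF..........)

bitmap = FF..........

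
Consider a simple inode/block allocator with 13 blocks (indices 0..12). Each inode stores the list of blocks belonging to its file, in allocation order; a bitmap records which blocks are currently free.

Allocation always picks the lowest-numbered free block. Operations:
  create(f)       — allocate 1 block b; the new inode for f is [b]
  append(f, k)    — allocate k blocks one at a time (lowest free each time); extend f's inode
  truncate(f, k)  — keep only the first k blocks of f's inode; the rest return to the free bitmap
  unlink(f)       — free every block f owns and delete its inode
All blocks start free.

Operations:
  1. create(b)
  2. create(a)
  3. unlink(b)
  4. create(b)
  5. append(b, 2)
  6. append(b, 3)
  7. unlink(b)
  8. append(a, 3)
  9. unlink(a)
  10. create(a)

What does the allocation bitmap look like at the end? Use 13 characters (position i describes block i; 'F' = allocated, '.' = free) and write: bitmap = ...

after create(b) → b:[0]  free=[F............]
after create(a) → a:[1], b:[0]  free=[FF...........]
after unlink(b) → a:[1]  free=[.F...........]
after create(b) → a:[1], b:[0]  free=[FF...........]
after append(b, 2) → a:[1], b:[0, 2, 3]  free=[FFFF.........]
after append(b, 3) → a:[1], b:[0, 2, 3, 4, 5, 6]  free=[FFFFFFF......]
after unlink(b) → a:[1]  free=[.F...........]
after append(a, 3) → a:[1, 0, 2, 3]  free=[FFFF.........]
after unlink(a) →   free=[.............]
after create(a) → a:[0]  free=[F............]

bitmap = F............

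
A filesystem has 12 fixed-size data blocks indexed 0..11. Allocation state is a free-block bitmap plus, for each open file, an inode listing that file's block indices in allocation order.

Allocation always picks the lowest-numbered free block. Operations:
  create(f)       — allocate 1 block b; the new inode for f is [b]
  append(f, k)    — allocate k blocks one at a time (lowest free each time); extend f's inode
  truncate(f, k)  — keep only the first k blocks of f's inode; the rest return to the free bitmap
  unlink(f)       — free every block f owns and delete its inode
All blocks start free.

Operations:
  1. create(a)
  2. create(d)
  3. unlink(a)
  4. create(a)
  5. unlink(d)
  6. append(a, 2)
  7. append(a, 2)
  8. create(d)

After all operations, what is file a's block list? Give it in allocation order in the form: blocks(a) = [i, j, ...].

blocks(a) = [0, 1, 2, 3, 4]

[1] create(a) — a=0 (map F...........)
[2] create(d) — a=0 d=1 (map FF..........)
[3] unlink(a) — d=1 (map .F..........)
[4] create(a) — a=0 d=1 (map FF..........)
[5] unlink(d) — a=0 (map F...........)
[6] append(a, 2) — a=0,1,2 (map FFF.........)
[7] append(a, 2) — a=0,1,2,3,4 (map FFFFF.......)
[8] create(d) — a=0,1,2,3,4 d=5 (map FFFFFF......)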